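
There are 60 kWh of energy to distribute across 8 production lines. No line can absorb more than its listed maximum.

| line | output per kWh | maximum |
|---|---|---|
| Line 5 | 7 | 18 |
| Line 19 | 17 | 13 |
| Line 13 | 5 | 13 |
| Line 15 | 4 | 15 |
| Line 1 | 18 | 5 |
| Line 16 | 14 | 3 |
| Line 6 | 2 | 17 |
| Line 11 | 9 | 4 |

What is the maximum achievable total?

596

Order the production lines by output per kWh: Line 1 18 > Line 19 17 > Line 16 14 > Line 11 9 > Line 5 7 > Line 13 5 > Line 15 4 > Line 6 2.
Give Line 1 5 to hit its cap of 5 — 55 left.
Line 19 takes 13 to reach its cap of 13 — 42 left.
Line 16 takes 3 to reach its cap of 3 — 39 left.
Give Line 11 4 to hit its cap of 4 — 35 left.
Line 5: +18 to 18 (cap) — 17 left.
Line 13: +13 to 13 (cap) — 4 left.
Line 15: +4 (room for 15) → 4. Pool exhausted.
Total = 7×18 + 17×13 + 5×13 + 4×4 + 18×5 + 14×3 + 9×4 = 596.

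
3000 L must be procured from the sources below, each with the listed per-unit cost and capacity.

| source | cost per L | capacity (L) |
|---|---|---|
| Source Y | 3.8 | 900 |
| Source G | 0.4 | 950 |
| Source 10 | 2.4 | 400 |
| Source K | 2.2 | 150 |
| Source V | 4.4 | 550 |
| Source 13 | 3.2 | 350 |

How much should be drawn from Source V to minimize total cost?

250

Fill from the cheapest source first.
Source G (0.4): use full 950 ; 2050 L to go.
Source K at 2.2: take all 150 L ; 1900 still needed.
Source 10 (2.4): use full 400 ; 1500 L to go.
Source 13 at 3.2: take all 350 L ; 1150 still needed.
Source Y at 3.8: take all 900 L ; 250 still needed.
Take 250 from Source V at 4.4 to finish.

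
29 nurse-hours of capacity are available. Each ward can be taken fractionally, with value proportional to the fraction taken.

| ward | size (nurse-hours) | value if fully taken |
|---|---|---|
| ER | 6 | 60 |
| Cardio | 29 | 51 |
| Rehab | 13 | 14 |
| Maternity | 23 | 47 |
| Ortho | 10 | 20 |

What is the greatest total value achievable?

107

Sort by value density: ER 60/6≈10, Maternity 47/23≈2.04, Ortho 20/10≈2, Cardio 51/29≈1.76, Rehab 14/13≈1.08.
Take all of ER (6 nurse-hours, value 60) — 23 nurse-hours left.
All 23 nurse-hours of Maternity fit (value 47) — 0 remain.
Total value = 107.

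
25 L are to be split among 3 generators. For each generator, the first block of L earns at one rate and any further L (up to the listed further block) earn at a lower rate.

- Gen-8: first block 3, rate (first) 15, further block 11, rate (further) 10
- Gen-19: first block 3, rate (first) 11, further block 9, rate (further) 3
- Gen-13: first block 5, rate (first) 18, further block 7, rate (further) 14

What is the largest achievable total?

336

Order all 6 blocks by rate: Gen-13/tier1 18 > Gen-8/tier1 15 > Gen-13/tier2 14 > Gen-19/tier1 11 > Gen-8/tier2 10 > Gen-19/tier2 3.
Gen-13 tier1 at 18: fill all 5 — 20 left.
Gen-8/tier1 (15): +3 — 17 left.
Gen-13/tier2 (14): +7 — 10 left.
Fill Gen-19 tier1 block (3 at 11) — 7 left.
Gen-8 tier2 at 10: only 7 left, fill 7.
Total = 18×5 + 15×3 + 14×7 + 11×3 + 10×7 = 336.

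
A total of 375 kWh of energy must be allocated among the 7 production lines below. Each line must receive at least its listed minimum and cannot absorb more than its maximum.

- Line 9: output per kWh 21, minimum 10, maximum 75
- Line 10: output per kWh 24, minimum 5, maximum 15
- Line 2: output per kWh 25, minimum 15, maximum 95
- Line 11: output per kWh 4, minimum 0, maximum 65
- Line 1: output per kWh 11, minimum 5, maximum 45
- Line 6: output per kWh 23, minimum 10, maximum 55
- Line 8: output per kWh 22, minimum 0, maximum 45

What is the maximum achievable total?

7240

Meeting every minimum uses 10+5+15+0+5+10+0 = 45 kWh, leaving 330.
Rank by output per kWh: Line 2 25 > Line 10 24 > Line 6 23 > Line 8 22 > Line 9 21 > Line 1 11 > Line 11 4.
Give Line 2 80 more to hit its cap of 95 — 250 left.
Line 10 takes 10 more to reach its cap of 15 — 240 left.
Give Line 6 45 more to hit its cap of 55 — 195 left.
Give Line 8 45 more to hit its cap of 45 — 150 left.
Line 9: +65 to 75 (cap) — 85 left.
Line 1: +40 to 45 (cap) — 45 left.
Line 11: +45 (room for 65) → 45. Pool exhausted.
Total = 21×75 + 24×15 + 25×95 + 4×45 + 11×45 + 23×55 + 22×45 = 7240.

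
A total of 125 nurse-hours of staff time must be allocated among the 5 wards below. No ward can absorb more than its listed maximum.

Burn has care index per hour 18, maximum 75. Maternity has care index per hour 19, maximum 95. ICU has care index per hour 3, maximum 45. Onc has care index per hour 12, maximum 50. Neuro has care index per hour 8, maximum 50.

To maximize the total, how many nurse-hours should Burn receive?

30

Order the wards by care index per hour: Maternity 19 > Burn 18 > Onc 12 > Neuro 8 > ICU 3.
Maternity: +95 to 95 (cap) ; 30 left.
Burn: +30 (room for 75) → 30. Pool exhausted.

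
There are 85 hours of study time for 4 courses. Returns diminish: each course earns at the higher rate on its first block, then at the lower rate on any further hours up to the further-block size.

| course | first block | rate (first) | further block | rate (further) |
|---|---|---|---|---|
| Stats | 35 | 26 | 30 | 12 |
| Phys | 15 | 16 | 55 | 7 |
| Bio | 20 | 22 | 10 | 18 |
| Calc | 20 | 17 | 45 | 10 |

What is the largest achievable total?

Order all 8 blocks by rate: Stats/tier1 26 > Bio/tier1 22 > Bio/tier2 18 > Calc/tier1 17 > Phys/tier1 16 > Stats/tier2 12 > Calc/tier2 10 > Phys/tier2 7.
Stats tier1 at 26: fill all 35 ; 50 left.
Fill Bio tier1 block (20 at 22) ; 30 left.
Fill Bio tier2 block (10 at 18) ; 20 left.
Calc/tier1 (17): +20 ; 0 left.
Total = 26×35 + 22×20 + 18×10 + 17×20 = 1870.

1870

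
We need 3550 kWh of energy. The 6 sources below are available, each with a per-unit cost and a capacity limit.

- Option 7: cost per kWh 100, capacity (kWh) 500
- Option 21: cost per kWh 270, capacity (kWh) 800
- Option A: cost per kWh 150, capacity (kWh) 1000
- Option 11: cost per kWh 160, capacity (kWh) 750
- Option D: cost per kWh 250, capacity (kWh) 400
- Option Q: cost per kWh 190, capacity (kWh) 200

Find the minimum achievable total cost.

Fill from the cheapest source first.
Take 500 from Option 7 at 100 → need 3050 more.
Option A at 150: take all 1000 kWh → 2050 still needed.
Take 750 from Option 11 at 160 → need 1300 more.
Take 200 from Option Q at 190 → need 1100 more.
Take 400 from Option D at 250 → need 700 more.
Option 21 (270): take the remaining 700 → done.
Cost = 500×100 + 1000×150 + 750×160 + 200×190 + 400×250 + 700×270 = 647000.

647000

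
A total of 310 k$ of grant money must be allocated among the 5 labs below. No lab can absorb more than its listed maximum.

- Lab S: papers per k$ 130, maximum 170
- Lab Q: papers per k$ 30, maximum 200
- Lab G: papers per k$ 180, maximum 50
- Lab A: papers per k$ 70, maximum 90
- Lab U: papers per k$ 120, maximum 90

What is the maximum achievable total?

Highest papers per k$ first: Lab G 180 > Lab S 130 > Lab U 120 > Lab A 70 > Lab Q 30.
Give Lab G 50 to hit its cap of 50 — 260 left.
Lab S: +170 to 170 (cap) — 90 left.
Give Lab U 90 to hit its cap of 90 — 0 left.
Total = 130×170 + 180×50 + 120×90 = 41900.

41900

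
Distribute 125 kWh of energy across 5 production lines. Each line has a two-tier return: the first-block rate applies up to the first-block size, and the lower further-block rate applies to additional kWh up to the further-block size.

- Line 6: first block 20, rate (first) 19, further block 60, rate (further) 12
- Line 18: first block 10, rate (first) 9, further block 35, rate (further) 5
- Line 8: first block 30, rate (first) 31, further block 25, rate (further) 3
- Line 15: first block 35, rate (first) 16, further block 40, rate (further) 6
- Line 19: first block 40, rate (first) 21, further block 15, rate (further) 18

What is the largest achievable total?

2740

Order all 10 blocks by rate: Line 8/tier1 31 > Line 19/tier1 21 > Line 6/tier1 19 > Line 19/tier2 18 > Line 15/tier1 16 > Line 6/tier2 12 > Line 18/tier1 9 > Line 15/tier2 6 > Line 18/tier2 5 > Line 8/tier2 3.
Line 8 tier1 at 31: fill all 30 — 95 left.
Fill Line 19 tier1 block (40 at 21) — 55 left.
Line 6 tier1 at 19: fill all 20 — 35 left.
Line 19/tier2 (18): +15 — 20 left.
20 remain; put them into Line 15 tier1 at 16.
Total = 31×30 + 21×40 + 19×20 + 18×15 + 16×20 = 2740.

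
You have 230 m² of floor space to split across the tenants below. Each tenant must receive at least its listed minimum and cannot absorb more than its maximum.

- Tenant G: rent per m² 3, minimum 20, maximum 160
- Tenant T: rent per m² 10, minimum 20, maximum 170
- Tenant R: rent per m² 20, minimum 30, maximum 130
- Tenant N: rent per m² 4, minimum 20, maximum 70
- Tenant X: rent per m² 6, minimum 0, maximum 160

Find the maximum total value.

3340

Meeting every minimum uses 20+20+30+20+0 = 90 m², leaving 140.
Order the tenants by rent per m²: Tenant R 20 > Tenant T 10 > Tenant X 6 > Tenant N 4 > Tenant G 3.
Tenant R: +100 to 130 (cap) ; 40 left.
Tenant T has room for 150 more but only 40 remain, so it gets 60.
Total = 3×20 + 10×60 + 20×130 + 4×20 = 3340.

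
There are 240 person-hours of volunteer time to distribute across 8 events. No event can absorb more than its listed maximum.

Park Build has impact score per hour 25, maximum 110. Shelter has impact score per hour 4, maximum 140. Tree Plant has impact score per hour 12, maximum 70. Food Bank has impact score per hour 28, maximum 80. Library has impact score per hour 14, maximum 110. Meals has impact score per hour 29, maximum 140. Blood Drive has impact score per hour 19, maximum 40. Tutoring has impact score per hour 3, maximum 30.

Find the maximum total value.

Highest impact score per hour first: Meals 29 > Food Bank 28 > Park Build 25 > Blood Drive 19 > Library 14 > Tree Plant 12 > Shelter 4 > Tutoring 3.
Meals: +140 to 140 (cap) → 100 left.
Give Food Bank 80 to hit its cap of 80 → 20 left.
Park Build: +20 (room for 110) → 20. Pool exhausted.
Total = 25×20 + 28×80 + 29×140 = 6800.

6800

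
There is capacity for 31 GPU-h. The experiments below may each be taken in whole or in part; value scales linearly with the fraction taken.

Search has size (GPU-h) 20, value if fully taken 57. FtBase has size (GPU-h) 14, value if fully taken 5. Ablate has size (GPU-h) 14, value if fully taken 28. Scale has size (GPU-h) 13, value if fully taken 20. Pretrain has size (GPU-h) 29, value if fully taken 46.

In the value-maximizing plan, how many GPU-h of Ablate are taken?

Best value per unit of size first: Search 57/20≈2.85, Ablate 28/14≈2, Pretrain 46/29≈1.59, Scale 20/13≈1.54, FtBase 5/14≈0.357.
Search: take in full, 20 GPU-h for value 57 — 11 left.
11 GPU-h left: a 11/14 share of Ablate gives 28×11/14 = 22.

11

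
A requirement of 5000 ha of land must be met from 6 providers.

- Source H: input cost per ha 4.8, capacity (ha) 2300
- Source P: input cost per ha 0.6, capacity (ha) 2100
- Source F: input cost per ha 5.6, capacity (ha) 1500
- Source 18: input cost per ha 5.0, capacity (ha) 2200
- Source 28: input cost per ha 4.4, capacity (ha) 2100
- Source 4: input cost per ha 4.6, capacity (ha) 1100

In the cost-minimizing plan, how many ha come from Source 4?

Cheapest first:
Source P (0.6): use full 2100 — 2900 ha to go.
Source 28 at 4.4: take all 2100 ha — 800 still needed.
Source 4 (4.6): take the remaining 800 — done.
Source H, Source 18, Source F: unused.

800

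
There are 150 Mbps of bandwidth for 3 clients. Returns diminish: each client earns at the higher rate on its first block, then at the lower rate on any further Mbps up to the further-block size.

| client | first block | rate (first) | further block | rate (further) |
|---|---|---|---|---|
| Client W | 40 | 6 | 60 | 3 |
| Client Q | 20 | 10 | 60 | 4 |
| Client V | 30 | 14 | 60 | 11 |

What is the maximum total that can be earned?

1520

Order all 6 blocks by rate: Client V/tier1 14 > Client V/tier2 11 > Client Q/tier1 10 > Client W/tier1 6 > Client Q/tier2 4 > Client W/tier2 3.
Fill Client V tier1 block (30 at 14) — 120 left.
Client V/tier2 (11): +60 — 60 left.
Client Q tier1 at 10: fill all 20 — 40 left.
Fill Client W tier1 block (40 at 6) — 0 left.
Total = 14×30 + 11×60 + 10×20 + 6×40 = 1520.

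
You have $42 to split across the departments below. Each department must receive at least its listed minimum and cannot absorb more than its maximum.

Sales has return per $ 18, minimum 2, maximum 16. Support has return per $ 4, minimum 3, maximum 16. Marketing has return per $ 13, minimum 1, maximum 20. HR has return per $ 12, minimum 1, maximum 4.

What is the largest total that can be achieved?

Meeting every minimum uses 2+3+1+1 = 7 $, leaving 35.
Order the departments by return per $: Sales 18 > Marketing 13 > HR 12 > Support 4.
Sales takes 14 more to reach its cap of 16 → 21 left.
Marketing: +19 to 20 (cap) → 2 left.
Only 2 left; HR takes them to reach 3.
Total = 18×16 + 4×3 + 13×20 + 12×3 = 596.

596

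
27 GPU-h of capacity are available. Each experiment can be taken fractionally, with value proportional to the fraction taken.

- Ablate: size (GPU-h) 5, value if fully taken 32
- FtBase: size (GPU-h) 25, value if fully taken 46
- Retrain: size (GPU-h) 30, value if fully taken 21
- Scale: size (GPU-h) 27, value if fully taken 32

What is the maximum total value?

Sort by value density: Ablate 32/5≈6.4, FtBase 46/25≈1.84, Scale 32/27≈1.19, Retrain 21/30≈0.7.
Take all of Ablate (5 GPU-h, value 32) → 22 GPU-h left.
Only 22 GPU-h remain; take 22/25 of FtBase for value 46×22/25 = 40.48.
Total value = 72.48.

72.48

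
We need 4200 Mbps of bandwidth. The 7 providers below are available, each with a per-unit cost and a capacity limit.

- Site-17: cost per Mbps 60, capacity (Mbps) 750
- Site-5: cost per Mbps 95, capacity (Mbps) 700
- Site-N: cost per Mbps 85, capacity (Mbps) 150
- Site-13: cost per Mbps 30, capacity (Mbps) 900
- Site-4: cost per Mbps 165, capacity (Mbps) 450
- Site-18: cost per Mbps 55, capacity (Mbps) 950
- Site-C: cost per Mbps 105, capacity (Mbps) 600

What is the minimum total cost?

291250

Use providers in increasing cost order.
Site-13 at 30: take all 900 Mbps ; 3300 still needed.
Site-18 at 55: take all 950 Mbps ; 2350 still needed.
Site-17 (60): use full 750 ; 1600 Mbps to go.
Take 150 from Site-N at 85 ; need 1450 more.
Take 700 from Site-5 at 95 ; need 750 more.
Take 600 from Site-C at 105 ; need 150 more.
Site-4 at 165: take 150 of its 450 ; requirement met.
Cost = 900×30 + 950×55 + 750×60 + 150×85 + 700×95 + 600×105 + 150×165 = 291250.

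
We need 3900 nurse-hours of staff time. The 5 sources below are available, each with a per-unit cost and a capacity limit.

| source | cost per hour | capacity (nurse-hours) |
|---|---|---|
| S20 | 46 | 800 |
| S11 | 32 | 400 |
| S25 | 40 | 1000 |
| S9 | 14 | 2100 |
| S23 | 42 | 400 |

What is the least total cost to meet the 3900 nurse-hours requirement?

Use sources in increasing cost order.
S9 at 14: take all 2100 nurse-hours → 1800 still needed.
S11 (32): use full 400 → 1400 nurse-hours to go.
S25 (40): use full 1000 → 400 nurse-hours to go.
Take 400 from S23 at 42 → need 0 more.
S20: unused.
Cost = 2100×14 + 400×32 + 1000×40 + 400×42 = 99000.

99000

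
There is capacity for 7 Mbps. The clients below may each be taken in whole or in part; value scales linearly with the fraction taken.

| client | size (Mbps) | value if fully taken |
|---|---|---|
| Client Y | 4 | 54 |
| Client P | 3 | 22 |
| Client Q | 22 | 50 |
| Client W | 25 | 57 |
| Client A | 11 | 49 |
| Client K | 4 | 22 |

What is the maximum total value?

76

Rank by value-to-size ratio: Client Y 54/4≈13.5, Client P 22/3≈7.33, Client K 22/4≈5.5, Client A 49/11≈4.45, Client W 57/25≈2.28, Client Q 50/22≈2.27.
Take all of Client Y (4 Mbps, value 54) → 3 Mbps left.
Take all of Client P (3 Mbps, value 22) → 0 Mbps left.
Total value = 76.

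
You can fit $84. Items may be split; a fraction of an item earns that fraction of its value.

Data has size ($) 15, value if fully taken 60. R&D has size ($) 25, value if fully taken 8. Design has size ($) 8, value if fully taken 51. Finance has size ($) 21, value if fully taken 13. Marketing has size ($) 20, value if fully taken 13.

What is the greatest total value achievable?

Rank by value-to-size ratio: Design 51/8≈6.38, Data 60/15≈4, Marketing 13/20≈0.65, Finance 13/21≈0.619, R&D 8/25≈0.32.
Take all of Design (8 $, value 51) → 76 $ left.
Data: take in full, 15 $ for value 60 → 61 left.
Take all of Marketing (20 $, value 13) → 41 $ left.
All 21 $ of Finance fit (value 13) → 20 remain.
Only 20 $ remain; take 20/25 of R&D for value 8×20/25 = 6.4.
Total value = 143.4.

143.4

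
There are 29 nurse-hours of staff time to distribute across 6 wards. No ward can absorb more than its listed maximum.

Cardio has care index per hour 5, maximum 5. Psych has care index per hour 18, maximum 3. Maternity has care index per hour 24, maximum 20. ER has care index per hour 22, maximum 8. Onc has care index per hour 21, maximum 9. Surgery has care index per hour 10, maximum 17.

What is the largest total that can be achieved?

677

Highest care index per hour first: Maternity 24 > ER 22 > Onc 21 > Psych 18 > Surgery 10 > Cardio 5.
Maternity takes 20 to reach its cap of 20 ; 9 left.
Give ER 8 to hit its cap of 8 ; 1 left.
Only 1 left; Onc takes them to reach 1.
Total = 24×20 + 22×8 + 21×1 = 677.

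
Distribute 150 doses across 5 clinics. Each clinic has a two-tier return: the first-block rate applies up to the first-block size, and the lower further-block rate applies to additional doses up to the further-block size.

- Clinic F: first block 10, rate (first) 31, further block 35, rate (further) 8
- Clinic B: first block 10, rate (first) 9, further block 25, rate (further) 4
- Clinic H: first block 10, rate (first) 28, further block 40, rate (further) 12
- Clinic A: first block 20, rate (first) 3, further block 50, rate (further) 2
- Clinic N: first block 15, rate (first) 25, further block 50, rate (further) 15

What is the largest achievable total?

Order all 10 blocks by rate: Clinic F/T1 31 > Clinic H/T1 28 > Clinic N/T1 25 > Clinic N/T2 15 > Clinic H/T2 12 > Clinic B/T1 9 > Clinic F/T2 8 > Clinic B/T2 4 > Clinic A/T1 3 > Clinic A/T2 2.
Fill Clinic F T1 block (10 at 31) — 140 left.
Fill Clinic H T1 block (10 at 28) — 130 left.
Fill Clinic N T1 block (15 at 25) — 115 left.
Clinic N/T2 (15): +50 — 65 left.
Clinic H T2 at 12: fill all 40 — 25 left.
Clinic B/T1 (9): +10 — 15 left.
Clinic F/T2: +15 of 35 at 8; pool empty.
Total = 31×10 + 28×10 + 25×15 + 15×50 + 12×40 + 9×10 + 8×15 = 2405.

2405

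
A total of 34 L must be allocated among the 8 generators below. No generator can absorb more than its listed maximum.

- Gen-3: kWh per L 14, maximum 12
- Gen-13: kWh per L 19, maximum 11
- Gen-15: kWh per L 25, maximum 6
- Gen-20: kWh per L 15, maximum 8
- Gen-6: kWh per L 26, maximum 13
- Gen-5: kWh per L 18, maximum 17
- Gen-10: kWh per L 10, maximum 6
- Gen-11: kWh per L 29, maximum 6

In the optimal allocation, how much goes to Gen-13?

Highest kWh per L first: Gen-11 29 > Gen-6 26 > Gen-15 25 > Gen-13 19 > Gen-5 18 > Gen-20 15 > Gen-3 14 > Gen-10 10.
Gen-11 takes 6 to reach its cap of 6 ; 28 left.
Gen-6: +13 to 13 (cap) ; 15 left.
Gen-15 takes 6 to reach its cap of 6 ; 9 left.
Gen-13 has room for 11 but only 9 remain, so it gets 9.

9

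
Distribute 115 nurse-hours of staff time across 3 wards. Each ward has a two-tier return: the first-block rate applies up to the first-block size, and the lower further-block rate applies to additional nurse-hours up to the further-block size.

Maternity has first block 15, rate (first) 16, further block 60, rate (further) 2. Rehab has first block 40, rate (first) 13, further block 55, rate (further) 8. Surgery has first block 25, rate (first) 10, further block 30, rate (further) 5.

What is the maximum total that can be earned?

Rank every tier by rate: Maternity/T1 16 > Rehab/T1 13 > Surgery/T1 10 > Rehab/T2 8 > Surgery/T2 5 > Maternity/T2 2.
Maternity T1 at 16: fill all 15 ; 100 left.
Rehab/T1 (13): +40 ; 60 left.
Surgery/T1 (10): +25 ; 35 left.
Rehab T2 at 8: only 35 left, fill 35.
Total = 16×15 + 13×40 + 10×25 + 8×35 = 1290.

1290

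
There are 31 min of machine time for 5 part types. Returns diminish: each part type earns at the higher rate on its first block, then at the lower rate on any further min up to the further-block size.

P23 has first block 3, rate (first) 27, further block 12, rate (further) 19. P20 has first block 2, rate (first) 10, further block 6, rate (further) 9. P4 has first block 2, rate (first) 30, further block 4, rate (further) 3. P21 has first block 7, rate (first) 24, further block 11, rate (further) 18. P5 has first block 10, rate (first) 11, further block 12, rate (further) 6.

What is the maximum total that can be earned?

663

Order all 10 blocks by rate: P4/tier1 30 > P23/tier1 27 > P21/tier1 24 > P23/tier2 19 > P21/tier2 18 > P5/tier1 11 > P20/tier1 10 > P20/tier2 9 > P5/tier2 6 > P4/tier2 3.
P4/tier1 (30): +2 — 29 left.
P23 tier1 at 27: fill all 3 — 26 left.
P21/tier1 (24): +7 — 19 left.
Fill P23 tier2 block (12 at 19) — 7 left.
7 remain; put them into P21 tier2 at 18.
Total = 30×2 + 27×3 + 24×7 + 19×12 + 18×7 = 663.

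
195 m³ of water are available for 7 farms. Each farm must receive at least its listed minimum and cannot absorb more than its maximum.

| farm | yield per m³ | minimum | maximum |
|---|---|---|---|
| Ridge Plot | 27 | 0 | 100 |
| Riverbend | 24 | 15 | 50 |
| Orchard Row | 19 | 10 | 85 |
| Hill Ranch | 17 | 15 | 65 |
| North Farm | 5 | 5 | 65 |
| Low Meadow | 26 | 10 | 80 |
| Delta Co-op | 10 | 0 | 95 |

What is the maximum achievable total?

4830

Meeting every minimum uses 0+15+10+15+5+10+0 = 55 m³, leaving 140.
Order the farms by yield per m³: Ridge Plot 27 > Low Meadow 26 > Riverbend 24 > Orchard Row 19 > Hill Ranch 17 > Delta Co-op 10 > North Farm 5.
Ridge Plot: +100 to 100 (cap) → 40 left.
Low Meadow: +40 (room for 70) → 50. Pool exhausted.
Total = 27×100 + 24×15 + 19×10 + 17×15 + 5×5 + 26×50 = 4830.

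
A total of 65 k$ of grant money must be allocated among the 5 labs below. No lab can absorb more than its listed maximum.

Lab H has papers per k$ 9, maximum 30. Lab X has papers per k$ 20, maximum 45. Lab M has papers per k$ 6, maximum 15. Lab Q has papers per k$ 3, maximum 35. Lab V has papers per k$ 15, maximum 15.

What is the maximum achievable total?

Rank by papers per k$: Lab X 20 > Lab V 15 > Lab H 9 > Lab M 6 > Lab Q 3.
Lab X takes 45 to reach its cap of 45 — 20 left.
Give Lab V 15 to hit its cap of 15 — 5 left.
Lab H has room for 30 but only 5 remain, so it gets 5.
Total = 9×5 + 20×45 + 15×15 = 1170.

1170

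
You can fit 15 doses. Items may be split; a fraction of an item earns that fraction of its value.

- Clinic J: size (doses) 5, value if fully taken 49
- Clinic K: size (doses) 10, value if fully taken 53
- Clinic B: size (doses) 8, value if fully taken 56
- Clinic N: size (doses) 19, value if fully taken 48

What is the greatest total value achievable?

Sort by value density: Clinic J 49/5≈9.8, Clinic B 56/8≈7, Clinic K 53/10≈5.3, Clinic N 48/19≈2.53.
Clinic J: take in full, 5 doses for value 49 — 10 left.
Take all of Clinic B (8 doses, value 56) — 2 doses left.
2 doses left: a 2/10 share of Clinic K gives 53×2/10 = 10.6.
Total value = 115.6.

115.6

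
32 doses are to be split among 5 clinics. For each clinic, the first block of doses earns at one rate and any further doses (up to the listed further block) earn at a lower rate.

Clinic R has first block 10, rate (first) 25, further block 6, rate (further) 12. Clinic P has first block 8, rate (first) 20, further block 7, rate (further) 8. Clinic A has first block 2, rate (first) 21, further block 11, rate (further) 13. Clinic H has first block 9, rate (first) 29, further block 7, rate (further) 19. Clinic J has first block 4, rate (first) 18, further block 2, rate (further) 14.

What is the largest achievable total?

770

Treat each block as its own option and order by rate: Clinic H/first 29 > Clinic R/first 25 > Clinic A/first 21 > Clinic P/first 20 > Clinic H/second 19 > Clinic J/first 18 > Clinic J/second 14 > Clinic A/second 13 > Clinic R/second 12 > Clinic P/second 8.
Fill Clinic H first block (9 at 29) — 23 left.
Fill Clinic R first block (10 at 25) — 13 left.
Fill Clinic A first block (2 at 21) — 11 left.
Clinic P/first (20): +8 — 3 left.
3 remain; put them into Clinic H second at 19.
Total = 29×9 + 25×10 + 21×2 + 20×8 + 19×3 = 770.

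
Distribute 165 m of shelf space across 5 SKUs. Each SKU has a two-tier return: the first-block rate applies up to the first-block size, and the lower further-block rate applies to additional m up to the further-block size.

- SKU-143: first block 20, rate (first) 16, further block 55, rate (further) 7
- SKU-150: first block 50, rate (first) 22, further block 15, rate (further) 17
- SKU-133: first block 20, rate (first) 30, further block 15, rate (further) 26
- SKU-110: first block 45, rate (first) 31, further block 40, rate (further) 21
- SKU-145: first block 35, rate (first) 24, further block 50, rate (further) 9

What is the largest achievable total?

Treat each block as its own option and order by rate: SKU-110/T1 31 > SKU-133/T1 30 > SKU-133/T2 26 > SKU-145/T1 24 > SKU-150/T1 22 > SKU-110/T2 21 > SKU-150/T2 17 > SKU-143/T1 16 > SKU-145/T2 9 > SKU-143/T2 7.
SKU-110/T1 (31): +45 ; 120 left.
SKU-133/T1 (30): +20 ; 100 left.
SKU-133/T2 (26): +15 ; 85 left.
SKU-145/T1 (24): +35 ; 50 left.
SKU-150 T1 at 22: fill all 50 ; 0 left.
Total = 31×45 + 30×20 + 26×15 + 24×35 + 22×50 = 4325.

4325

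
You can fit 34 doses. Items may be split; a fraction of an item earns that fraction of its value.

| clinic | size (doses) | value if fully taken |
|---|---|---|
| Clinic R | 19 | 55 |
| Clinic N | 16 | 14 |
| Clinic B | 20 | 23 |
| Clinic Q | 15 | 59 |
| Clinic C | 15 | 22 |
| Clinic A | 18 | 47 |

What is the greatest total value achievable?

114

Sort by value density: Clinic Q 59/15≈3.93, Clinic R 55/19≈2.89, Clinic A 47/18≈2.61, Clinic C 22/15≈1.47, Clinic B 23/20≈1.15, Clinic N 14/16≈0.875.
All 15 doses of Clinic Q fit (value 59) — 19 remain.
All 19 doses of Clinic R fit (value 55) — 0 remain.
Total value = 114.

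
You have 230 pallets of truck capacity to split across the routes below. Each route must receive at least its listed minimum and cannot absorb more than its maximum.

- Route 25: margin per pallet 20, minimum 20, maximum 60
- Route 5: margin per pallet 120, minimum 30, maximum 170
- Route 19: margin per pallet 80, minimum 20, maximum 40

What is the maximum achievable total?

Meeting every minimum uses 20+30+20 = 70 pallets, leaving 160.
Order the routes by margin per pallet: Route 5 120 > Route 19 80 > Route 25 20.
Route 5 takes 140 more to reach its cap of 170 ; 20 left.
Give Route 19 20 more to hit its cap of 40 ; 0 left.
Total = 20×20 + 120×170 + 80×40 = 24000.

24000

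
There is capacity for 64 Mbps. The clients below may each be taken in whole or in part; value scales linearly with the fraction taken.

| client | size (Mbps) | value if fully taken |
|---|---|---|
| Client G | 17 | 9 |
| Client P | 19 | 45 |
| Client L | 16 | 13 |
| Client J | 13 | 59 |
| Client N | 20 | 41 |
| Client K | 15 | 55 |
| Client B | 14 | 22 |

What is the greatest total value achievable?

193.85

Sort by value density: Client J 59/13≈4.54, Client K 55/15≈3.67, Client P 45/19≈2.37, Client N 41/20≈2.05, Client B 22/14≈1.57, Client L 13/16≈0.812, Client G 9/17≈0.529.
All 13 Mbps of Client J fit (value 59) ; 51 remain.
All 15 Mbps of Client K fit (value 55) ; 36 remain.
Take all of Client P (19 Mbps, value 45) ; 17 Mbps left.
Fill the last 17 Mbps with part of Client N: 17/20 of it earns 34.85.
Total value = 193.85.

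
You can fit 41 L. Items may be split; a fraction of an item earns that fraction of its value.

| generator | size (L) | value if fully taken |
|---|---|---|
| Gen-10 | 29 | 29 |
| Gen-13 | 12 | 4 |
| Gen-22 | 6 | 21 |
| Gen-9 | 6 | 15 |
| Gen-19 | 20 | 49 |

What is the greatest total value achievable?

94

Best value per unit of size first: Gen-22 21/6≈3.5, Gen-9 15/6≈2.5, Gen-19 49/20≈2.45, Gen-10 29/29≈1, Gen-13 4/12≈0.333.
All 6 L of Gen-22 fit (value 21) ; 35 remain.
Gen-9: take in full, 6 L for value 15 ; 29 left.
Take all of Gen-19 (20 L, value 49) ; 9 L left.
Only 9 L remain; take 9/29 of Gen-10 for value 29×9/29 = 9.
Total value = 94.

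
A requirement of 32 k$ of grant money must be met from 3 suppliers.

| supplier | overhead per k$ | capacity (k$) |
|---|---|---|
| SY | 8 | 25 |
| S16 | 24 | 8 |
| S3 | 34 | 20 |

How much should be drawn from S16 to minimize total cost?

Use suppliers in increasing cost order.
SY at 8: take all 25 k$ → 7 still needed.
S16 (24): take the remaining 7 → done.
S3: unused.

7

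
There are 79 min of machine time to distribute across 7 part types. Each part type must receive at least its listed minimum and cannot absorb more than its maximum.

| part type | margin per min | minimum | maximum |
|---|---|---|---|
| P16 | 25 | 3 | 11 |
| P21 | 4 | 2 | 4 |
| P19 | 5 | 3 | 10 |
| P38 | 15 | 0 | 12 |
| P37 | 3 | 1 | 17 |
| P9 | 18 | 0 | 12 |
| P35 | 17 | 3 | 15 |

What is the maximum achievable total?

1037

Meeting every minimum uses 3+2+3+0+1+0+3 = 12 min, leaving 67.
Rank by margin per min: P16 25 > P9 18 > P35 17 > P38 15 > P19 5 > P21 4 > P37 3.
P16 takes 8 more to reach its cap of 11 ; 59 left.
P9: +12 to 12 (cap) ; 47 left.
P35 takes 12 more to reach its cap of 15 ; 35 left.
P38 takes 12 more to reach its cap of 12 ; 23 left.
P19 takes 7 more to reach its cap of 10 ; 16 left.
P21 takes 2 more to reach its cap of 4 ; 14 left.
Only 14 left; P37 takes them to reach 15.
Total = 25×11 + 4×4 + 5×10 + 15×12 + 3×15 + 18×12 + 17×15 = 1037.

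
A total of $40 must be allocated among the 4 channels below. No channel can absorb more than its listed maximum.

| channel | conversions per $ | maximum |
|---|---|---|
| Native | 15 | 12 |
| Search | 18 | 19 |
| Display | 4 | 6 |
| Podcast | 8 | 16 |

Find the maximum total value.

Order the channels by conversions per $: Search 18 > Native 15 > Podcast 8 > Display 4.
Search: +19 to 19 (cap) — 21 left.
Give Native 12 to hit its cap of 12 — 9 left.
Only 9 left; Podcast takes them to reach 9.
Total = 15×12 + 18×19 + 8×9 = 594.

594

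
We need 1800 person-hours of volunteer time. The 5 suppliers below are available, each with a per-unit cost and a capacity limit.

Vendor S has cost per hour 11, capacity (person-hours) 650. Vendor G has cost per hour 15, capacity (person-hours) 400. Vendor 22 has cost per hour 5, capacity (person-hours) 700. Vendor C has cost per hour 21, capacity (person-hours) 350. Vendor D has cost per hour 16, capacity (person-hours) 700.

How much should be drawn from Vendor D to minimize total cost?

Use suppliers in increasing cost order.
Take 700 from Vendor 22 at 5 ; need 1100 more.
Vendor S (11): use full 650 ; 450 person-hours to go.
Vendor G (15): use full 400 ; 50 person-hours to go.
Vendor D (16): take the remaining 50 ; done.
Vendor C: unused.

50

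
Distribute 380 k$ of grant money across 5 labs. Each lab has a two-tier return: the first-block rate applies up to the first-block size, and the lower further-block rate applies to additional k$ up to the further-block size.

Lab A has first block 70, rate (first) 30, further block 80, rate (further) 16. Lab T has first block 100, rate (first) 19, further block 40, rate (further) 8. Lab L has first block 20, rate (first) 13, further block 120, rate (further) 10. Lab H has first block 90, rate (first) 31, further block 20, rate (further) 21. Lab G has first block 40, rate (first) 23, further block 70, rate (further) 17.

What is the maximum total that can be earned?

9150

Order all 10 blocks by rate: Lab H/first 31 > Lab A/first 30 > Lab G/first 23 > Lab H/second 21 > Lab T/first 19 > Lab G/second 17 > Lab A/second 16 > Lab L/first 13 > Lab L/second 10 > Lab T/second 8.
Lab H/first (31): +90 → 290 left.
Fill Lab A first block (70 at 30) → 220 left.
Fill Lab G first block (40 at 23) → 180 left.
Lab H/second (21): +20 → 160 left.
Lab T/first (19): +100 → 60 left.
Lab G/second: +60 of 70 at 17; pool empty.
Total = 31×90 + 30×70 + 23×40 + 21×20 + 19×100 + 17×60 = 9150.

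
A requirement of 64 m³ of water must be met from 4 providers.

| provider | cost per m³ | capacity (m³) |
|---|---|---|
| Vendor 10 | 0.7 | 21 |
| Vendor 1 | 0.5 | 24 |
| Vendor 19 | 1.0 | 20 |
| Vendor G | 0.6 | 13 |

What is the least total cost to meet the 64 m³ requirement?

40.5

Use providers in increasing cost order.
Take 24 from Vendor 1 at 0.5 — need 40 more.
Take 13 from Vendor G at 0.6 — need 27 more.
Vendor 10 (0.7): use full 21 — 6 m³ to go.
Vendor 19 at 1.0: take 6 of its 20 — requirement met.
Cost = 24×0.5 + 13×0.6 + 21×0.7 + 6×1.0 = 40.5.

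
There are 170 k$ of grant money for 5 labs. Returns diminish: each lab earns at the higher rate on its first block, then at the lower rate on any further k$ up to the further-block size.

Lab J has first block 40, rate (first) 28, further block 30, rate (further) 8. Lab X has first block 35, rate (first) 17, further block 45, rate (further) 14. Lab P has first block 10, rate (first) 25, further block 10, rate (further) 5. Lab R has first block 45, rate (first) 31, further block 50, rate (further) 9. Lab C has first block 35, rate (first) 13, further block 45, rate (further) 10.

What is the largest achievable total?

Order all 10 blocks by rate: Lab R/first 31 > Lab J/first 28 > Lab P/first 25 > Lab X/first 17 > Lab X/second 14 > Lab C/first 13 > Lab C/second 10 > Lab R/second 9 > Lab J/second 8 > Lab P/second 5.
Lab R first at 31: fill all 45 ; 125 left.
Fill Lab J first block (40 at 28) ; 85 left.
Lab P first at 25: fill all 10 ; 75 left.
Lab X/first (17): +35 ; 40 left.
40 remain; put them into Lab X second at 14.
Total = 31×45 + 28×40 + 25×10 + 17×35 + 14×40 = 3920.

3920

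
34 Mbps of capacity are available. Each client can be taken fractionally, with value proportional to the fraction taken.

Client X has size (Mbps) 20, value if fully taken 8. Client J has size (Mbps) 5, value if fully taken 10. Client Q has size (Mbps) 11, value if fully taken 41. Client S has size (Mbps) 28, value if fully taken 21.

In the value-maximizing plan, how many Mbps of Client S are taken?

Sort by value density: Client Q 41/11≈3.73, Client J 10/5≈2, Client S 21/28≈0.75, Client X 8/20≈0.4.
All 11 Mbps of Client Q fit (value 41) → 23 remain.
All 5 Mbps of Client J fit (value 10) → 18 remain.
Fill the last 18 Mbps with part of Client S: 18/28 of it earns 13.5.

18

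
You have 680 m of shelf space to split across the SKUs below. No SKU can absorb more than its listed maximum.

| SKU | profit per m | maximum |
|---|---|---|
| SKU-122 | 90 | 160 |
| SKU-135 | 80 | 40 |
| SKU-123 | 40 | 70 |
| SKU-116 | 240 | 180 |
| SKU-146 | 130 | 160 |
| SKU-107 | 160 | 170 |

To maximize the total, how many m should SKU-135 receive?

10

Highest profit per m first: SKU-116 240 > SKU-107 160 > SKU-146 130 > SKU-122 90 > SKU-135 80 > SKU-123 40.
Give SKU-116 180 to hit its cap of 180 — 500 left.
SKU-107 takes 170 to reach its cap of 170 — 330 left.
SKU-146: +160 to 160 (cap) — 170 left.
SKU-122 takes 160 to reach its cap of 160 — 10 left.
SKU-135: +10 (room for 40) → 10. Pool exhausted.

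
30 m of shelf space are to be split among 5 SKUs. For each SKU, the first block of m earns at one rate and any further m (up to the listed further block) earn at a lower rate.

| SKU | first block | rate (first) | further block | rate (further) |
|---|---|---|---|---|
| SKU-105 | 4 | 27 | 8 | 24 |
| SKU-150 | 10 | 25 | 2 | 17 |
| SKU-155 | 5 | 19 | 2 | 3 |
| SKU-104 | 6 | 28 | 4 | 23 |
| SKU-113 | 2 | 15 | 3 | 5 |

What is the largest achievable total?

764

Rank every tier by rate: SKU-104/first 28 > SKU-105/first 27 > SKU-150/first 25 > SKU-105/second 24 > SKU-104/second 23 > SKU-155/first 19 > SKU-150/second 17 > SKU-113/first 15 > SKU-113/second 5 > SKU-155/second 3.
Fill SKU-104 first block (6 at 28) → 24 left.
Fill SKU-105 first block (4 at 27) → 20 left.
Fill SKU-150 first block (10 at 25) → 10 left.
Fill SKU-105 second block (8 at 24) → 2 left.
SKU-104/second: +2 of 4 at 23; pool empty.
Total = 28×6 + 27×4 + 25×10 + 24×8 + 23×2 = 764.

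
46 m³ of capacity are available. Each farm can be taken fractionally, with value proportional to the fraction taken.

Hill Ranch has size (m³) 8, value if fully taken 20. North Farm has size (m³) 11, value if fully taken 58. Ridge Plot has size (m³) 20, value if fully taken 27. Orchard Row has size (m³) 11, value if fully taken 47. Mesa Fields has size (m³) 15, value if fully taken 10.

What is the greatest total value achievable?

Rank by value-to-size ratio: North Farm 58/11≈5.27, Orchard Row 47/11≈4.27, Hill Ranch 20/8≈2.5, Ridge Plot 27/20≈1.35, Mesa Fields 10/15≈0.667.
North Farm: take in full, 11 m³ for value 58 → 35 left.
Take all of Orchard Row (11 m³, value 47) → 24 m³ left.
All 8 m³ of Hill Ranch fit (value 20) → 16 remain.
Fill the last 16 m³ with part of Ridge Plot: 16/20 of it earns 21.6.
Total value = 146.6.

146.6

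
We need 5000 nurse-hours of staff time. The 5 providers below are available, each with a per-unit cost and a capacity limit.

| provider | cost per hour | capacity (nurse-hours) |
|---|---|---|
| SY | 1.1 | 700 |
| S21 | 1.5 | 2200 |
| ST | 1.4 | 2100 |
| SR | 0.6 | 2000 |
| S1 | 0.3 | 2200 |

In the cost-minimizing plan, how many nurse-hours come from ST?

Cheapest first:
Take 2200 from S1 at 0.3 → need 2800 more.
SR (0.6): use full 2000 → 800 nurse-hours to go.
Take 700 from SY at 1.1 → need 100 more.
Take 100 from ST at 1.4 to finish.
S21: unused.

100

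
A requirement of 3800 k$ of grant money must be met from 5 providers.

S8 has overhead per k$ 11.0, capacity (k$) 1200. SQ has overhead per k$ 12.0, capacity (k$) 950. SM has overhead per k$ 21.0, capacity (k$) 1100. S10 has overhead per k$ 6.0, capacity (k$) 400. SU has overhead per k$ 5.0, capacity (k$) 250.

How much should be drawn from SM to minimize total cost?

1000

Use providers in increasing cost order.
Take 250 from SU at 5.0 — need 3550 more.
S10 at 6.0: take all 400 k$ — 3150 still needed.
S8 (11.0): use full 1200 — 1950 k$ to go.
SQ (12.0): use full 950 — 1000 k$ to go.
Take 1000 from SM at 21.0 to finish.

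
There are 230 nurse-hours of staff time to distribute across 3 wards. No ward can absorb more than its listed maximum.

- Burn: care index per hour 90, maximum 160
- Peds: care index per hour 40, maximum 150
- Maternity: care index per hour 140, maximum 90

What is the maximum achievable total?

25200

Rank by care index per hour: Maternity 140 > Burn 90 > Peds 40.
Give Maternity 90 to hit its cap of 90 ; 140 left.
Burn: +140 (room for 160) → 140. Pool exhausted.
Total = 90×140 + 140×90 = 25200.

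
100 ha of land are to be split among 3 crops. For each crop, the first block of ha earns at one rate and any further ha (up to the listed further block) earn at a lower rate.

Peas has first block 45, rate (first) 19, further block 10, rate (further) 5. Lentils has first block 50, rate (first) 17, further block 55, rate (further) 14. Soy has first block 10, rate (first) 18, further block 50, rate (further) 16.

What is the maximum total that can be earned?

Order all 6 blocks by rate: Peas/tier1 19 > Soy/tier1 18 > Lentils/tier1 17 > Soy/tier2 16 > Lentils/tier2 14 > Peas/tier2 5.
Fill Peas tier1 block (45 at 19) ; 55 left.
Soy tier1 at 18: fill all 10 ; 45 left.
Lentils/tier1: +45 of 50 at 17; pool empty.
Total = 19×45 + 18×10 + 17×45 = 1800.

1800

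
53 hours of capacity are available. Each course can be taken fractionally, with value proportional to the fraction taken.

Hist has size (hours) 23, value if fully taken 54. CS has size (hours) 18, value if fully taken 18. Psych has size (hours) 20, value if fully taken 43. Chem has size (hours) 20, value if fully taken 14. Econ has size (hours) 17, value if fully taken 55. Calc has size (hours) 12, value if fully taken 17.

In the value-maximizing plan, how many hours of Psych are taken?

13

Sort by value density: Econ 55/17≈3.24, Hist 54/23≈2.35, Psych 43/20≈2.15, Calc 17/12≈1.42, CS 18/18≈1, Chem 14/20≈0.7.
Econ: take in full, 17 hours for value 55 ; 36 left.
Hist: take in full, 23 hours for value 54 ; 13 left.
13 hours left: a 13/20 share of Psych gives 43×13/20 = 27.95.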